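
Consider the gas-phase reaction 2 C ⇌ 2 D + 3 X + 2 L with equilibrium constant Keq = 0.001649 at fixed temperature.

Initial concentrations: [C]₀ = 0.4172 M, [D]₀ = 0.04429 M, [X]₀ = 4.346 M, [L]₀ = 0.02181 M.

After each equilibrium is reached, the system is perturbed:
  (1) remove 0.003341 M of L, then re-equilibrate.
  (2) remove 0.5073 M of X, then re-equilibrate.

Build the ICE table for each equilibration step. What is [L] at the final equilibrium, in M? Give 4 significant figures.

Q₀ = 4.4005e-04 vs Keq = 0.001649 ⇒ Q<K, forward
Step 1:
                   C          D          X          L
  I           0.4172    0.04429      4.346    0.02181
  C         -0.01096    0.01096    0.01644    0.01096
  E           0.4062    0.05525      4.362    0.03277
  solve Keq expr → x = 0.00548; check Q = 0.001649
Then remove 0.003341 M of L.
Step 2:
                   C          D          X          L
  I           0.4062    0.05525      4.362    0.02943
  C        -0.002005   0.002005   0.003007   0.002005
  E           0.4042    0.05725      4.365    0.03143
  solve Keq expr → x = 0.001002; check Q = 0.001649
Then remove 0.5073 M of X.
Step 3:
                   C          D          X          L
  I           0.4042    0.05725      3.858    0.03143
  C        -0.003701   0.003701   0.005551   0.003701
  E           0.4005    0.06096      3.864    0.03513
  solve Keq expr → x = 0.00185; check Q = 0.001649

[L]_eq = 0.03513 M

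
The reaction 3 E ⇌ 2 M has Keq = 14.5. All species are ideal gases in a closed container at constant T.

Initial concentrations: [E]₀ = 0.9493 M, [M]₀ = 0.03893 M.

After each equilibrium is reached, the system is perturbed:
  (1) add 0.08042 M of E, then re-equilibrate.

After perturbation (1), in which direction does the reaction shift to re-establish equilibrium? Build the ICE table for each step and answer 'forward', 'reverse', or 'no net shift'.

Direction: forward

Q₀ = 0.001772 vs Keq = 14.5 ⇒ Q<K, forward
Step 1:
                    E           M
  I            0.9493     0.03893
  C           -0.6911      0.4607
  E            0.2582      0.4997
  solve Keq expr → x = 0.2304; check Q = 14.5
Then add 0.08042 M of E.
Step 2:
                    E           M
  I            0.3386      0.4997
  C          -0.06557     0.04371
  E            0.2731      0.5434
  solve Keq expr → x = 0.02186; check Q = 14.5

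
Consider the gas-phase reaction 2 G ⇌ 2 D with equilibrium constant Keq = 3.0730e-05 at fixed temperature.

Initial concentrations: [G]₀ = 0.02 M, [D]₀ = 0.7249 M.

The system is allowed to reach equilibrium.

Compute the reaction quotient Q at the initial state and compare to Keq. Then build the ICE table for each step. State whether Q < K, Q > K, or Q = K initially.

Q₀ = 1314; Q > K (proceeds reverse)

Q₀ = 1314 vs Keq = 3.0730e-05 ⇒ Q>K, reverse
Step 1:
                   G          D
  init          0.02     0.7249
  Δ           0.7208    -0.7208
  eq          0.7408   0.004107
  solve Keq expr → x = -0.3604; check Q = 3.0730e-05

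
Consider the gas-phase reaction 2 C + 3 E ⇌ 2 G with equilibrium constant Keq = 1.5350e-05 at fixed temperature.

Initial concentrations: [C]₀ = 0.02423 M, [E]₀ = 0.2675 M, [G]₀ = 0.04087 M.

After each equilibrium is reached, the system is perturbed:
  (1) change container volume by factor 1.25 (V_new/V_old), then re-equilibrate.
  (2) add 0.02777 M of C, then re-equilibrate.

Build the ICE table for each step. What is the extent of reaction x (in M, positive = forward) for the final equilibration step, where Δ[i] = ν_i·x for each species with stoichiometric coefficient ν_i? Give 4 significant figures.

Q₀ = 148.6 vs Keq = 1.5350e-05 ⇒ Q>K, reverse
Step 1:
                   C          E          G
  Initial    0.02423     0.2675    0.04087
  Change     0.04082    0.06123   -0.04082
  Equil      0.06505     0.3287 4.8037e-05
  solve Keq expr → x = -0.02041; check Q = 1.5350e-05
Then change container volume by factor 1.25 (V_new/V_old).
Step 2:
                   C          E          G
  Initial    0.05204      0.263 3.8430e-05
  Change  1.0923e-05 1.6385e-05 -1.0923e-05
  Equil      0.05205      0.263 2.7507e-05
  solve Keq expr → x = -5.4617e-06; check Q = 1.5350e-05
Then add 0.02777 M of C.
Step 3:
                   C          E          G
  Initial    0.07982      0.263 2.7507e-05
  Change  -1.4662e-05 -2.1993e-05 1.4662e-05
  Equil      0.07981      0.263 4.2168e-05
  solve Keq expr → x = 7.3309e-06; check Q = 1.5350e-05

x = 7.3309e-06 M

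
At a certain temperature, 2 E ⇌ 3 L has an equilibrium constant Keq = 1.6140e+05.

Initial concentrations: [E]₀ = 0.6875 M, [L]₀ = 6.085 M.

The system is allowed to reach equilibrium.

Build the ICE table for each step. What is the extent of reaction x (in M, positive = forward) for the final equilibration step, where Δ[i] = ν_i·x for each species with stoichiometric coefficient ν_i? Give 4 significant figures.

x = 0.3205 M

Q₀ = 476.7 vs Keq = 1.6140e+05 ⇒ Q<K, forward
Step 1:
                   E          L
  Initial     0.6875      6.085
  Change     -0.6409     0.9614
  Equil      0.04656      7.046
  solve Keq expr → x = 0.3205; check Q = 1.6140e+05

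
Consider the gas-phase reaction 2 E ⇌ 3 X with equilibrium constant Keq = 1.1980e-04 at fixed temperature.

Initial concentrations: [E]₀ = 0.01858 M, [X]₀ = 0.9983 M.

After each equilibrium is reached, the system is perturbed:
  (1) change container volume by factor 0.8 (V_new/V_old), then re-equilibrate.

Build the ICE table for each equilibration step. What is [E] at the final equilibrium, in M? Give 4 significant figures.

Q₀ = 2882 vs Keq = 1.1980e-04 ⇒ Q>K, reverse
Step 1:
                    E           X
  init        0.01858      0.9983
  Δ            0.6406      -0.961
  eq           0.6592     0.03734
  solve Keq expr → x = -0.3203; check Q = 1.1980e-04
Then change container volume by factor 0.8 (V_new/V_old).
Step 2:
                    E           X
  init          0.824     0.04667
  Δ           0.00218   -0.003269
  eq           0.8262     0.04341
  solve Keq expr → x = -0.00109; check Q = 1.1980e-04

[E]_eq = 0.8262 M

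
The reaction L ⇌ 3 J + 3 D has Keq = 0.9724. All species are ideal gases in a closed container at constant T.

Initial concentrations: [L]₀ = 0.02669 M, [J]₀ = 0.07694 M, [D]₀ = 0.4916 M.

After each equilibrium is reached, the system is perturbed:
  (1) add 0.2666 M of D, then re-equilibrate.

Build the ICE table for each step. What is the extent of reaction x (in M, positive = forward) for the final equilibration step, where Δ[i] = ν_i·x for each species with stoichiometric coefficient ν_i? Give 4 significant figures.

x = -0.00133 M

Q₀ = 0.002027 vs Keq = 0.9724 ⇒ Q<K, forward
Step 1:
                  L         J         D
  I         0.02669   0.07694    0.4916
  C        -0.02598   0.07795   0.07795
  E       7.0606e-04    0.1549    0.5696
  solve Keq expr → x = 0.02598; check Q = 0.9724
Then add 0.2666 M of D.
Step 2:
                  L         J         D
  I       7.0606e-04    0.1549    0.8362
  C         0.00133 -0.003991 -0.003991
  E        0.002036    0.1509    0.8322
  solve Keq expr → x = -0.00133; check Q = 0.9724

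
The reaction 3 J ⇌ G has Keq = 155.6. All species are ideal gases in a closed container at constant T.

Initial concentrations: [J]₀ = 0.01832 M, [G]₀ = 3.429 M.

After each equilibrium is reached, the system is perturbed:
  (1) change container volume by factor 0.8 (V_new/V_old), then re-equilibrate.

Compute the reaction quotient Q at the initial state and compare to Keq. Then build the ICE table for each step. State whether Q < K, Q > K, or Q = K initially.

Q₀ = 5.5769e+05; Q > K (proceeds reverse)

Q₀ = 5.5769e+05 vs Keq = 155.6 ⇒ Q>K, reverse
Step 1:
                  J         G
  I         0.01832     3.429
  C          0.2597  -0.08655
  E           0.278     3.342
  solve Keq expr → x = -0.08655; check Q = 155.6
Then change container volume by factor 0.8 (V_new/V_old).
Step 2:
                  J         G
  I          0.3475     4.178
  C        -0.04765   0.01588
  E          0.2998     4.194
  solve Keq expr → x = 0.01588; check Q = 155.6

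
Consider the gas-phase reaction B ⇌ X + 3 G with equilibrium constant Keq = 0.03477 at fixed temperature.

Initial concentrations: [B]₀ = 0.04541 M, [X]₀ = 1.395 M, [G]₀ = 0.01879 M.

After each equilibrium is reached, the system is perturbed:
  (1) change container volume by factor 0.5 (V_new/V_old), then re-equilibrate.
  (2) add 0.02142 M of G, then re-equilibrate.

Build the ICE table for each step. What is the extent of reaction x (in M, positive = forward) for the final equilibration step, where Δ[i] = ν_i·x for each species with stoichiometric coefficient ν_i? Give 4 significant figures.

x = -0.006213 M

Q₀ = 2.0380e-04 vs Keq = 0.03477 ⇒ Q<K, forward
Step 1:
                  B         X         G
  I         0.04541     1.395   0.01879
  C         -0.0216    0.0216   0.06481
  E         0.02381     1.417    0.0836
  solve Keq expr → x = 0.0216; check Q = 0.03477
Then change container volume by factor 0.5 (V_new/V_old).
Step 2:
                  B         X         G
  I         0.04761     2.833    0.1672
  C         0.02375  -0.02375  -0.07126
  E         0.07136     2.809   0.09595
  solve Keq expr → x = -0.02375; check Q = 0.03477
Then add 0.02142 M of G.
Step 3:
                  B         X         G
  I         0.07136     2.809    0.1174
  C        0.006213 -0.006213  -0.01864
  E         0.07758     2.803   0.09873
  solve Keq expr → x = -0.006213; check Q = 0.03477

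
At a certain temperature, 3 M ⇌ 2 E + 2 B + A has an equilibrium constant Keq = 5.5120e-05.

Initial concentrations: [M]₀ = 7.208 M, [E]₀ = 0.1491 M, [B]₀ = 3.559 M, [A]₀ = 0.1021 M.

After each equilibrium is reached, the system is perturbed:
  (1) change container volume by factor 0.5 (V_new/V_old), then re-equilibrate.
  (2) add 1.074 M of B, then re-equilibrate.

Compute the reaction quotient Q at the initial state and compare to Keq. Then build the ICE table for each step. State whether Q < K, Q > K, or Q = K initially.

Q₀ = 7.6770e-05 vs Keq = 5.5120e-05 ⇒ Q>K, reverse
Step 1:
                  M         E         B         A
  init        7.208    0.1491     3.559    0.1021
  Δ         0.02426  -0.01617  -0.01617 -0.008086
  eq          7.232    0.1329     3.543   0.09401
  solve Keq expr → x = -0.008086; check Q = 5.5120e-05
Then change container volume by factor 0.5 (V_new/V_old).
Step 2:
                  M         E         B         A
  init        14.46    0.2659     7.086     0.188
  Δ          0.1567   -0.1045   -0.1045  -0.05225
  eq          14.62    0.1614     6.981    0.1358
  solve Keq expr → x = -0.05225; check Q = 5.5120e-05
Then add 1.074 M of B.
Step 3:
                  M         E         B         A
  init        14.62    0.1614     8.055    0.1358
  Δ         0.02463  -0.01642  -0.01642 -0.008211
  eq          14.65    0.1449     8.039    0.1276
  solve Keq expr → x = -0.008211; check Q = 5.5120e-05

Q₀ = 7.6770e-05; Q > K (proceeds reverse)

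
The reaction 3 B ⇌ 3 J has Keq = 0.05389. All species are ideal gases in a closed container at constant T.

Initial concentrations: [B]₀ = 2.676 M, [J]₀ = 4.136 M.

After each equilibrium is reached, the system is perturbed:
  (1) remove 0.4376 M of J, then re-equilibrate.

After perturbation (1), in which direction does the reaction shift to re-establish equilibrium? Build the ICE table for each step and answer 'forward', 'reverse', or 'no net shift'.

Direction: forward

Q₀ = 3.692 vs Keq = 0.05389 ⇒ Q>K, reverse
Step 1:
                   B          J
  init         2.676      4.136
  Δ            2.268     -2.268
  eq           4.944      1.868
  solve Keq expr → x = -0.7561; check Q = 0.05389
Then remove 0.4376 M of J.
Step 2:
                   B          J
  init         4.944       1.43
  Δ          -0.3176     0.3176
  eq           4.627      1.748
  solve Keq expr → x = 0.1059; check Q = 0.05389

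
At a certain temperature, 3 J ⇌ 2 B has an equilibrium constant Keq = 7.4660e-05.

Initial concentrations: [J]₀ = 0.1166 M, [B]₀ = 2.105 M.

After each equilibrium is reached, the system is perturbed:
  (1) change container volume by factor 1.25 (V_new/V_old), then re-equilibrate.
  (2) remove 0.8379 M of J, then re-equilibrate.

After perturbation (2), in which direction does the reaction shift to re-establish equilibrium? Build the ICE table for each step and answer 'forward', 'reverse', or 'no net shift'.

Direction: reverse

Q₀ = 2795 vs Keq = 7.4660e-05 ⇒ Q>K, reverse
Step 1:
                  J         B
  I          0.1166     2.105
  C           3.083    -2.056
  E             3.2   0.04946
  solve Keq expr → x = -1.028; check Q = 7.4660e-05
Then change container volume by factor 1.25 (V_new/V_old).
Step 2:
                  J         B
  I            2.56   0.03957
  C        0.006077 -0.004051
  E           2.566   0.03552
  solve Keq expr → x = -0.002026; check Q = 7.4660e-05
Then remove 0.8379 M of J.
Step 3:
                  J         B
  I           1.728   0.03552
  C         0.02324  -0.01549
  E           1.751   0.02003
  solve Keq expr → x = -0.007745; check Q = 7.4660e-05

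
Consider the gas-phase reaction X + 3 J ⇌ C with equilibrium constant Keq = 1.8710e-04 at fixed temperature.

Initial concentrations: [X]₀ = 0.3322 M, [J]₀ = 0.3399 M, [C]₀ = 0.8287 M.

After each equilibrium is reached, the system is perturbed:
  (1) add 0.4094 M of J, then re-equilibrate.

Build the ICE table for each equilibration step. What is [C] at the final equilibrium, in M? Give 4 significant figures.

[C]_eq = 0.007166 M

Q₀ = 63.52 vs Keq = 1.8710e-04 ⇒ Q>K, reverse
Step 1:
                    X           J           C
  Initial      0.3322      0.3399      0.8287
  Change       0.8239       2.472     -0.8239
  Equil         1.156       2.812    0.004807
  solve Keq expr → x = -0.8239; check Q = 1.8710e-04
Then add 0.4094 M of J.
Step 2:
                    X           J           C
  Initial       1.156       3.221    0.004807
  Change    -0.002359   -0.007076    0.002359
  Equil         1.154       3.214    0.007166
  solve Keq expr → x = 0.002359; check Q = 1.8710e-04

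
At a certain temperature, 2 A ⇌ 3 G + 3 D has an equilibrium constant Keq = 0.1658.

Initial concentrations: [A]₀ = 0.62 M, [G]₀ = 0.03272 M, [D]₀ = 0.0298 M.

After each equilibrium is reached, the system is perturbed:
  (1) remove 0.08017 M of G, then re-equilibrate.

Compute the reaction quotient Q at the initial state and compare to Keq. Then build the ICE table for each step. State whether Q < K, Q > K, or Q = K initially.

Q₀ = 2.4116e-09 vs Keq = 0.1658 ⇒ Q<K, forward
Step 1:
                   A          G          D
  Initial       0.62    0.03272     0.0298
  Change     -0.3126     0.4689     0.4689
  Equil       0.3074     0.5017     0.4987
  solve Keq expr → x = 0.1563; check Q = 0.1658
Then remove 0.08017 M of G.
Step 2:
                   A          G          D
  Initial     0.3074     0.4215     0.4987
  Change    -0.02025    0.03037    0.03037
  Equil       0.2871     0.4519     0.5291
  solve Keq expr → x = 0.01012; check Q = 0.1658

Q₀ = 2.4116e-09; Q < K (proceeds forward)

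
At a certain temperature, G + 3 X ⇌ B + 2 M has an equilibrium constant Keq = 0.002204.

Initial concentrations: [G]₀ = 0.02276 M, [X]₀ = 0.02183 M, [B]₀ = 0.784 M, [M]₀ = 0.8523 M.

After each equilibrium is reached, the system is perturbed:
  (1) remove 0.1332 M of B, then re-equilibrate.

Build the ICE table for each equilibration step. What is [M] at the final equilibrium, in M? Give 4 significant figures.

Q₀ = 2.4053e+06 vs Keq = 0.002204 ⇒ Q>K, reverse
Step 1:
                   G          X          B          M
  init       0.02276    0.02183      0.784     0.8523
  Δ           0.3941      1.182    -0.3941    -0.7882
  eq          0.4168      1.204     0.3899    0.06413
  solve Keq expr → x = -0.3941; check Q = 0.002204
Then remove 0.1332 M of B.
Step 2:
                   G          X          B          M
  init        0.4168      1.204     0.2567    0.06413
  Δ        -0.005882   -0.01764   0.005882    0.01176
  eq           0.411      1.186     0.2626     0.0759
  solve Keq expr → x = 0.005882; check Q = 0.002204

[M]_eq = 0.0759 M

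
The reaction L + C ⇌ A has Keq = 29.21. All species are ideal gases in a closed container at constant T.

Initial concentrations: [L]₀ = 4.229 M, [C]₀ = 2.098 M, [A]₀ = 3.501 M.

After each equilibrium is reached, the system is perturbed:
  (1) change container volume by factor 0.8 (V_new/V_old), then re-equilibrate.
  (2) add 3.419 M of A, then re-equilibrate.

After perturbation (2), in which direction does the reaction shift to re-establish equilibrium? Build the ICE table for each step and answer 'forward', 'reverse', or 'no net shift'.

Direction: reverse

Q₀ = 0.3946 vs Keq = 29.21 ⇒ Q<K, forward
Step 1:
                  L         C         A
  Initial     4.229     2.098     3.501
  Change     -2.013    -2.013     2.013
  Equil       2.216   0.08518     5.514
  solve Keq expr → x = 2.013; check Q = 29.21
Then change container volume by factor 0.8 (V_new/V_old).
Step 2:
                  L         C         A
  Initial      2.77    0.1065     6.892
  Change   -0.02041  -0.02041   0.02041
  Equil        2.75   0.08606     6.913
  solve Keq expr → x = 0.02041; check Q = 29.21
Then add 3.419 M of A.
Step 3:
                  L         C         A
  Initial      2.75   0.08606     10.33
  Change    0.04022   0.04022  -0.04022
  Equil        2.79    0.1263     10.29
  solve Keq expr → x = -0.04022; check Q = 29.21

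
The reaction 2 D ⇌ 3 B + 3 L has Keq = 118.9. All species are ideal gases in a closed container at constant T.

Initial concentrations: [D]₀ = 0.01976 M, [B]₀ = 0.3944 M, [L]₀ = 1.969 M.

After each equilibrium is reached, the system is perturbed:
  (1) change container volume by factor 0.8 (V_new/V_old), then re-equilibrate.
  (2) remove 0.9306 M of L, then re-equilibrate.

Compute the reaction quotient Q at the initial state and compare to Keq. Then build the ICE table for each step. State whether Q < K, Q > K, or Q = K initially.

Q₀ = 1199 vs Keq = 118.9 ⇒ Q>K, reverse
Step 1:
                   D          B          L
  Initial    0.01976     0.3944      1.969
  Change     0.03057   -0.04585   -0.04585
  Equil      0.05033     0.3485      1.923
  solve Keq expr → x = -0.01528; check Q = 118.9
Then change container volume by factor 0.8 (V_new/V_old).
Step 2:
                   D          B          L
  Initial    0.06291     0.4357      2.404
  Change     0.02241   -0.03362   -0.03362
  Equil      0.08532     0.4021       2.37
  solve Keq expr → x = -0.01121; check Q = 118.9
Then remove 0.9306 M of L.
Step 3:
                   D          B          L
  Initial    0.08532     0.4021       1.44
  Change    -0.03432    0.05147    0.05147
  Equil      0.05101     0.4535      1.491
  solve Keq expr → x = 0.01716; check Q = 118.9

Q₀ = 1199; Q > K (proceeds reverse)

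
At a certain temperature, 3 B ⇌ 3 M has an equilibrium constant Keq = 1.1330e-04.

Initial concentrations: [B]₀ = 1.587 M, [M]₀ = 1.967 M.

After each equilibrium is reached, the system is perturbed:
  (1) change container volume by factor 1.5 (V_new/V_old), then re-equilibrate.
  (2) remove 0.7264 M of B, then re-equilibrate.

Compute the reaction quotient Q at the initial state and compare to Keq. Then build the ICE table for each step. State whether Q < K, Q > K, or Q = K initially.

Q₀ = 1.904; Q > K (proceeds reverse)

Q₀ = 1.904 vs Keq = 1.1330e-04 ⇒ Q>K, reverse
Step 1:
                   B          M
  init         1.587      1.967
  Δ            1.803     -1.803
  eq            3.39      0.164
  solve Keq expr → x = -0.601; check Q = 1.1330e-04
Then change container volume by factor 1.5 (V_new/V_old).
Step 2:
                   B          M
  init          2.26     0.1094
  Δ                0          0
  eq            2.26     0.1094
  solve Keq expr → x = 0; check Q = 1.1330e-04
Then remove 0.7264 M of B.
Step 3:
                   B          M
  init         1.534     0.1094
  Δ          0.03353   -0.03353
  eq           1.567    0.07583
  solve Keq expr → x = -0.01118; check Q = 1.1330e-04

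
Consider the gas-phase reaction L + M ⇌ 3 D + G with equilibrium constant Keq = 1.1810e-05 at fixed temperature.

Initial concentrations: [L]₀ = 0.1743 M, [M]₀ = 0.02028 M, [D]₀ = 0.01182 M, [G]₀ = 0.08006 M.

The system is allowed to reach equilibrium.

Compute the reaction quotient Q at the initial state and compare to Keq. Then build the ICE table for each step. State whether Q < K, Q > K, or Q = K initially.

Q₀ = 3.7403e-05 vs Keq = 1.1810e-05 ⇒ Q>K, reverse
Step 1:
                  L         M         D         G
  I          0.1743   0.02028   0.01182   0.08006
  C        0.001186  0.001186 -0.003558 -0.001186
  E          0.1755   0.02147  0.008262   0.07887
  solve Keq expr → x = -0.001186; check Q = 1.1810e-05

Q₀ = 3.7403e-05; Q > K (proceeds reverse)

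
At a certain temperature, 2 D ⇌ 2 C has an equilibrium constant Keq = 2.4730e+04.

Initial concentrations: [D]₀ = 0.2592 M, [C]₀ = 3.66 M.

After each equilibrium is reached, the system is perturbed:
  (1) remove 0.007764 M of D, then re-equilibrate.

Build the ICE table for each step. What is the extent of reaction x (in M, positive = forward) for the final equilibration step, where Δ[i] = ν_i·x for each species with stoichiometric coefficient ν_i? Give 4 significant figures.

x = -0.003857 M

Q₀ = 199.4 vs Keq = 2.4730e+04 ⇒ Q<K, forward
Step 1:
                    D           C
  I            0.2592        3.66
  C           -0.2344      0.2344
  E           0.02476       3.894
  solve Keq expr → x = 0.1172; check Q = 2.4730e+04
Then remove 0.007764 M of D.
Step 2:
                    D           C
  I             0.017       3.894
  C          0.007715   -0.007715
  E           0.02472       3.887
  solve Keq expr → x = -0.003857; check Q = 2.4730e+04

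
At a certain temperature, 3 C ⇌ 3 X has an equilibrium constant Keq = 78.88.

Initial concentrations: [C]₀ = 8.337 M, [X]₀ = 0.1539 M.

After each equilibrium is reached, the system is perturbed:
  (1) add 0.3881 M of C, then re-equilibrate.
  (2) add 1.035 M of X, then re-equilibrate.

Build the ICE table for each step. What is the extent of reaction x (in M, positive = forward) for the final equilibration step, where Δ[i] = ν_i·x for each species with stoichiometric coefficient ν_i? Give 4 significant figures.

Q₀ = 6.2905e-06 vs Keq = 78.88 ⇒ Q<K, forward
Step 1:
                  C         X
  I           8.337    0.1539
  C          -6.732     6.732
  E           1.605     6.885
  solve Keq expr → x = 2.244; check Q = 78.88
Then add 0.3881 M of C.
Step 2:
                  C         X
  I           1.994     6.885
  C         -0.3147    0.3147
  E           1.679       7.2
  solve Keq expr → x = 0.1049; check Q = 78.88
Then add 1.035 M of X.
Step 3:
                  C         X
  I           1.679     8.235
  C          0.1957   -0.1957
  E           1.875     8.039
  solve Keq expr → x = -0.06523; check Q = 78.88

x = -0.06523 M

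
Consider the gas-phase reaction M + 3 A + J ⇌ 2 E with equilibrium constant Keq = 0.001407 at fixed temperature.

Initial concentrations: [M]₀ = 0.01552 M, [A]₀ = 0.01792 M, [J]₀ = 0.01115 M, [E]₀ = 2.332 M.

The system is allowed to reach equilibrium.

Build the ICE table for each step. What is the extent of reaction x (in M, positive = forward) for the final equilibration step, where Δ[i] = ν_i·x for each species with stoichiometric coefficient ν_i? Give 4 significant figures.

Q₀ = 5.4611e+09 vs Keq = 0.001407 ⇒ Q>K, reverse
Step 1:
                   M          A          J          E
  I          0.01552    0.01792    0.01115      2.332
  C            1.053      3.158      1.053     -2.106
  E            1.068      3.176      1.064     0.2264
  solve Keq expr → x = -1.053; check Q = 0.001407

x = -1.053 M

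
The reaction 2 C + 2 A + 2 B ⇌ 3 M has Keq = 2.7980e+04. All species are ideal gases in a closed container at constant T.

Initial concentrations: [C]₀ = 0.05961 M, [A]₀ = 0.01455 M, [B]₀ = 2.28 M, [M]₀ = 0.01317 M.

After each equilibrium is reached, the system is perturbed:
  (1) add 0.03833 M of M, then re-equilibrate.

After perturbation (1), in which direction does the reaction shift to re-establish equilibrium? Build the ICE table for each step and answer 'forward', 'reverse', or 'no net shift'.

Direction: reverse

Q₀ = 0.5841 vs Keq = 2.7980e+04 ⇒ Q<K, forward
Step 1:
                  C         A         B         M
  I         0.05961   0.01455      2.28   0.01317
  C        -0.01418  -0.01418  -0.01418   0.02127
  E         0.04543 3.7116e-04     2.266   0.03444
  solve Keq expr → x = 0.007089; check Q = 2.7980e+04
Then add 0.03833 M of M.
Step 2:
                  C         A         B         M
  I         0.04543 3.7116e-04     2.266   0.07277
  C       7.2551e-04 7.2551e-04 7.2551e-04 -0.001088
  E         0.04616  0.001097     2.267   0.07168
  solve Keq expr → x = -3.6275e-04; check Q = 2.7980e+04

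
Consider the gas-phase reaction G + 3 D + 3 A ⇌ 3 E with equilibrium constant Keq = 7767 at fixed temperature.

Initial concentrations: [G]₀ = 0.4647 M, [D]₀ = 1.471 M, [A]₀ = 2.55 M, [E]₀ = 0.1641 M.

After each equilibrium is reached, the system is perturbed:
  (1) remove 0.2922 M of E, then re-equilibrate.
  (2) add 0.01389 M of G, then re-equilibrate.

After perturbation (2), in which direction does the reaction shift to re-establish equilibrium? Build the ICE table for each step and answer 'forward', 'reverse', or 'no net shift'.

Q₀ = 1.8017e-04 vs Keq = 7767 ⇒ Q<K, forward
Step 1:
                   G          D          A          E
  init        0.4647      1.471       2.55     0.1641
  Δ          -0.4304     -1.291     -1.291      1.291
  eq         0.03428     0.1797      1.259      1.455
  solve Keq expr → x = 0.4304; check Q = 7767
Then remove 0.2922 M of E.
Step 2:
                   G          D          A          E
  init       0.03428     0.1797      1.259      1.163
  Δ        -0.006694   -0.02008   -0.02008    0.02008
  eq         0.02758     0.1596      1.239      1.183
  solve Keq expr → x = 0.006694; check Q = 7767
Then add 0.01389 M of G.
Step 3:
                   G          D          A          E
  init       0.04147     0.1596      1.239      1.183
  Δ        -0.004122   -0.01237   -0.01237    0.01237
  eq         0.03735     0.1473      1.226      1.196
  solve Keq expr → x = 0.004122; check Q = 7767

Direction: forward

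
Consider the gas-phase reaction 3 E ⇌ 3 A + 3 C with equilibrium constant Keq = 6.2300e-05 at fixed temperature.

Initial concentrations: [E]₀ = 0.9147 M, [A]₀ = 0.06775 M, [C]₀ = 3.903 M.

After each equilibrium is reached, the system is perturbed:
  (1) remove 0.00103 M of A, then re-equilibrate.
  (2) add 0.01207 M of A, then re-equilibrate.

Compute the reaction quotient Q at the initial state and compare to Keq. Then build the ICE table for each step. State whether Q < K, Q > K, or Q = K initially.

Q₀ = 0.02416; Q > K (proceeds reverse)

Q₀ = 0.02416 vs Keq = 6.2300e-05 ⇒ Q>K, reverse
Step 1:
                  E         A         C
  Initial    0.9147   0.06775     3.903
  Change    0.05772  -0.05772  -0.05772
  Equil      0.9724   0.01003     3.845
  solve Keq expr → x = -0.01924; check Q = 6.2300e-05
Then remove 0.00103 M of A.
Step 2:
                  E         A         C
  Initial    0.9724  0.008995     3.845
  Change  -0.001017  0.001017  0.001017
  Equil      0.9714   0.01001     3.846
  solve Keq expr → x = 3.3896e-04; check Q = 6.2300e-05
Then add 0.01207 M of A.
Step 3:
                  E         A         C
  Initial    0.9714   0.02208     3.846
  Change    0.01192  -0.01192  -0.01192
  Equil      0.9833   0.01017     3.834
  solve Keq expr → x = -0.003972; check Q = 6.2300e-05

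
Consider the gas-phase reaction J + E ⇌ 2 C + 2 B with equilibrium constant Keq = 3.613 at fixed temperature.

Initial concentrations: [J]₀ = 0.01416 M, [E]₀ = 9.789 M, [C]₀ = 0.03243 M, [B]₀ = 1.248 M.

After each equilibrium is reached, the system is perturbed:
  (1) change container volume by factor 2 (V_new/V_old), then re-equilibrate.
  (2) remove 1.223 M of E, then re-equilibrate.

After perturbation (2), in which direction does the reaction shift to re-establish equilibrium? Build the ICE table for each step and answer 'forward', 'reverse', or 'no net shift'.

Direction: reverse

Q₀ = 0.01182 vs Keq = 3.613 ⇒ Q<K, forward
Step 1:
                   J          E          C          B
  init       0.01416      9.789    0.03243      1.248
  Δ         -0.01399   -0.01399    0.02798    0.02798
  eq      1.6826e-04      9.775    0.06041      1.276
  solve Keq expr → x = 0.01399; check Q = 3.613
Then change container volume by factor 2 (V_new/V_old).
Step 2:
                   J          E          C          B
  init    8.4128e-05      4.888    0.03021      0.638
  Δ       -6.2912e-05 -6.2912e-05 1.2582e-04 1.2582e-04
  eq      2.1216e-05      4.887    0.03033     0.6381
  solve Keq expr → x = 6.2912e-05; check Q = 3.613
Then remove 1.223 M of E.
Step 3:
                   J          E          C          B
  init    2.1216e-05      3.664    0.03033     0.6381
  Δ       7.0533e-06 7.0533e-06 -1.4107e-05 -1.4107e-05
  eq      2.8270e-05      3.664    0.03032     0.6381
  solve Keq expr → x = -7.0533e-06; check Q = 3.613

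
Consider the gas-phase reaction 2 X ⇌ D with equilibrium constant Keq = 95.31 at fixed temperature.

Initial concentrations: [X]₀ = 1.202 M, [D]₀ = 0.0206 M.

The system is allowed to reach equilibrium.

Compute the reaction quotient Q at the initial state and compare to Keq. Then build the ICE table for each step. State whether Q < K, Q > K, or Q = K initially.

Q₀ = 0.01426; Q < K (proceeds forward)

Q₀ = 0.01426 vs Keq = 95.31 ⇒ Q<K, forward
Step 1:
                  X         D
  Initial     1.202    0.0206
  Change     -1.124    0.5619
  Equil     0.07818    0.5825
  solve Keq expr → x = 0.5619; check Q = 95.31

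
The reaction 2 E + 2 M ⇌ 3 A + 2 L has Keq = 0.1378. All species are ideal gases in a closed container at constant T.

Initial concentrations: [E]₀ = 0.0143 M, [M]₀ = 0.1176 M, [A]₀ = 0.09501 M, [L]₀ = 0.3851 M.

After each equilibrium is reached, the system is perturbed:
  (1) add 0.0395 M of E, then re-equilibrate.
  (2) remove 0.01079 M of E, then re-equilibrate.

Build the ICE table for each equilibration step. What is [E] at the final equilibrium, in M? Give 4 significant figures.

[E]_eq = 0.0729 M

Q₀ = 44.97 vs Keq = 0.1378 ⇒ Q>K, reverse
Step 1:
                  E         M         A         L
  init       0.0143    0.1176   0.09501    0.3851
  Δ         0.03613   0.03613  -0.05419  -0.03613
  eq        0.05043    0.1537   0.04082     0.349
  solve Keq expr → x = -0.01806; check Q = 0.1378
Then add 0.0395 M of E.
Step 2:
                  E         M         A         L
  init      0.08993    0.1537   0.04082     0.349
  Δ       -0.008351 -0.008351   0.01253  0.008351
  eq        0.08158    0.1454   0.05334    0.3573
  solve Keq expr → x = 0.004176; check Q = 0.1378
Then remove 0.01079 M of E.
Step 3:
                  E         M         A         L
  init      0.07079    0.1454   0.05334    0.3573
  Δ        0.002116  0.002116 -0.003174 -0.002116
  eq         0.0729    0.1475   0.05017    0.3552
  solve Keq expr → x = -0.001058; check Q = 0.1378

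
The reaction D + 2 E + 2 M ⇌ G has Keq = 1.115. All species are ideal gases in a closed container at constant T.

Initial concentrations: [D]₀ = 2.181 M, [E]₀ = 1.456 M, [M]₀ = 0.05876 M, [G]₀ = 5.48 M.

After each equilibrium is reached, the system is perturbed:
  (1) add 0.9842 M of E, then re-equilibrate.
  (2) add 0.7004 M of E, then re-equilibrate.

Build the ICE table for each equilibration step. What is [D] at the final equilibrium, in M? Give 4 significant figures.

Q₀ = 343.3 vs Keq = 1.115 ⇒ Q>K, reverse
Step 1:
                   D          E          M          G
  init         2.181      1.456    0.05876       5.48
  Δ           0.3024     0.6048     0.6048    -0.3024
  eq           2.483      2.061     0.6635      5.178
  solve Keq expr → x = -0.3024; check Q = 1.115
Then add 0.9842 M of E.
Step 2:
                   D          E          M          G
  init         2.483      3.045     0.6635      5.178
  Δ         -0.08725    -0.1745    -0.1745    0.08725
  eq           2.396       2.87      0.489      5.265
  solve Keq expr → x = 0.08725; check Q = 1.115
Then add 0.7004 M of E.
Step 3:
                   D          E          M          G
  init         2.396      3.571      0.489      5.265
  Δ         -0.04084   -0.08168   -0.08168    0.04084
  eq           2.355      3.489     0.4074      5.306
  solve Keq expr → x = 0.04084; check Q = 1.115

[D]_eq = 2.355 M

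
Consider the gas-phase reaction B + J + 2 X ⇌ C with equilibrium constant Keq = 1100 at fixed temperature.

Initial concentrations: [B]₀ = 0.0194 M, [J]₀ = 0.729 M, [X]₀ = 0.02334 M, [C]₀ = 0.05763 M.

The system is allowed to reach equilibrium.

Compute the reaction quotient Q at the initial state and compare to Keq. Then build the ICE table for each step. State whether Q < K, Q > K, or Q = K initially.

Q₀ = 7480 vs Keq = 1100 ⇒ Q>K, reverse
Step 1:
                   B          J          X          C
  I           0.0194      0.729    0.02334    0.05763
  C           0.0104     0.0104     0.0208    -0.0104
  E           0.0298     0.7394    0.04414    0.04723
  solve Keq expr → x = -0.0104; check Q = 1100

Q₀ = 7480; Q > K (proceeds reverse)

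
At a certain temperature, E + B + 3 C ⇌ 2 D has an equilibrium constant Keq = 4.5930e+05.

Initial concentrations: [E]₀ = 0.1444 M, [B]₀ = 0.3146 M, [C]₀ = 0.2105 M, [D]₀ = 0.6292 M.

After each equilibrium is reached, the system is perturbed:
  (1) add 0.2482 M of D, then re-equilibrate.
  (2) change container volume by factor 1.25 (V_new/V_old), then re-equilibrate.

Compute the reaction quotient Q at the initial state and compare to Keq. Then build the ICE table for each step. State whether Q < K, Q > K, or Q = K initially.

Q₀ = 934.3 vs Keq = 4.5930e+05 ⇒ Q<K, forward
Step 1:
                    E           B           C           D
  Initial      0.1444      0.3146      0.2105      0.6292
  Change     -0.05756    -0.05756     -0.1727      0.1151
  Equil       0.08684       0.257     0.03781      0.7443
  solve Keq expr → x = 0.05756; check Q = 4.5930e+05
Then add 0.2482 M of D.
Step 2:
                    E           B           C           D
  Initial     0.08684       0.257     0.03781      0.9925
  Change     0.002429    0.002429    0.007287   -0.004858
  Equil       0.08926      0.2595     0.04509      0.9877
  solve Keq expr → x = -0.002429; check Q = 4.5930e+05
Then change container volume by factor 1.25 (V_new/V_old).
Step 3:
                    E           B           C           D
  Initial     0.07141      0.2076     0.03608      0.7901
  Change     0.002691    0.002691    0.008074   -0.005382
  Equil        0.0741      0.2103     0.04415      0.7848
  solve Keq expr → x = -0.002691; check Q = 4.5930e+05

Q₀ = 934.3; Q < K (proceeds forward)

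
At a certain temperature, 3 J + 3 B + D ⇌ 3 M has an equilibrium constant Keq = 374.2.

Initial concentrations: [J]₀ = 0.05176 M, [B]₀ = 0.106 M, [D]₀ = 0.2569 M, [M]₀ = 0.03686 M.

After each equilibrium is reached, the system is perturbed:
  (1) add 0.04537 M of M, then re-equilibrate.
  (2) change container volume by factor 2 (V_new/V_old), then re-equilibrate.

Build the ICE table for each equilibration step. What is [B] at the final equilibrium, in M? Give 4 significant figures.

[B]_eq = 0.07892 M

Q₀ = 1180 vs Keq = 374.2 ⇒ Q>K, reverse
Step 1:
                  J         B         D         M
  Initial   0.05176     0.106    0.2569   0.03686
  Change    0.00664   0.00664  0.002213  -0.00664
  Equil      0.0584    0.1126    0.2591   0.03022
  solve Keq expr → x = -0.002213; check Q = 374.2
Then add 0.04537 M of M.
Step 2:
                  J         B         D         M
  Initial    0.0584    0.1126    0.2591   0.07559
  Change    0.02368   0.02368  0.007892  -0.02368
  Equil     0.08207    0.1363     0.267   0.05192
  solve Keq expr → x = -0.007892; check Q = 374.2
Then change container volume by factor 2 (V_new/V_old).
Step 3:
                  J         B         D         M
  Initial   0.04104   0.06816    0.1335   0.02596
  Change    0.01077   0.01077  0.003589  -0.01077
  Equil      0.0518   0.07892    0.1371   0.01519
  solve Keq expr → x = -0.003589; check Q = 374.2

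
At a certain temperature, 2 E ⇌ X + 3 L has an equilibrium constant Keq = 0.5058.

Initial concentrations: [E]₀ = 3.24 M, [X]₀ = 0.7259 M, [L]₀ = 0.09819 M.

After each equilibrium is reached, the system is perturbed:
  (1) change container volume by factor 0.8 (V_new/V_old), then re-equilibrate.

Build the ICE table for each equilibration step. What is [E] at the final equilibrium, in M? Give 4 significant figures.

[E]_eq = 3.113 M

Q₀ = 6.5462e-05 vs Keq = 0.5058 ⇒ Q<K, forward
Step 1:
                  E         X         L
  Initial      3.24    0.7259   0.09819
  Change    -0.8432    0.4216     1.265
  Equil       2.397     1.148     1.363
  solve Keq expr → x = 0.4216; check Q = 0.5058
Then change container volume by factor 0.8 (V_new/V_old).
Step 2:
                  E         X         L
  Initial     2.996     1.434     1.704
  Change     0.1175  -0.05874   -0.1762
  Equil       3.113     1.376     1.528
  solve Keq expr → x = -0.05874; check Q = 0.5058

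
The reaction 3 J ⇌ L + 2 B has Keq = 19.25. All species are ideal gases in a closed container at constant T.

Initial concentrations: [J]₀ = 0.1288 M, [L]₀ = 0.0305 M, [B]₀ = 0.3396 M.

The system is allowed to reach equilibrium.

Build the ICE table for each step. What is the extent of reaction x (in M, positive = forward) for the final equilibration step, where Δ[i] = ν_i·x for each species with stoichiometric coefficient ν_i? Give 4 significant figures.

x = 0.01906 M

Q₀ = 1.646 vs Keq = 19.25 ⇒ Q<K, forward
Step 1:
                   J          L          B
  init        0.1288     0.0305     0.3396
  Δ         -0.05718    0.01906    0.03812
  eq         0.07162    0.04956     0.3777
  solve Keq expr → x = 0.01906; check Q = 19.25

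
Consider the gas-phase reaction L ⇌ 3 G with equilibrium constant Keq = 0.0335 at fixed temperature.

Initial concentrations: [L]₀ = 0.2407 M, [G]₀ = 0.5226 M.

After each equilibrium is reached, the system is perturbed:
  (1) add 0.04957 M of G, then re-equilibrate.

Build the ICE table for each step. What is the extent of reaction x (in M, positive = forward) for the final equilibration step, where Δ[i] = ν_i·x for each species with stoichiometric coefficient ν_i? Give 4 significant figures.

Q₀ = 0.593 vs Keq = 0.0335 ⇒ Q>K, reverse
Step 1:
                    L           G
  I            0.2407      0.5226
  C           0.09921     -0.2976
  E            0.3399       0.225
  solve Keq expr → x = -0.09921; check Q = 0.0335
Then add 0.04957 M of G.
Step 2:
                    L           G
  I            0.3399      0.2745
  C           0.01541    -0.04622
  E            0.3553      0.2283
  solve Keq expr → x = -0.01541; check Q = 0.0335

x = -0.01541 M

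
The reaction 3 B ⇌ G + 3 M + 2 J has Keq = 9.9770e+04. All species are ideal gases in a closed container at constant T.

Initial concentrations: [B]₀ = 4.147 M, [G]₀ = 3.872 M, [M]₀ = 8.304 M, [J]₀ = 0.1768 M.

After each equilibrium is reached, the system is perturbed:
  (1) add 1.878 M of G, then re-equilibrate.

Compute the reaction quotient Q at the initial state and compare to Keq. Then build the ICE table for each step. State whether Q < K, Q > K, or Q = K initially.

Q₀ = 0.9718; Q < K (proceeds forward)

Q₀ = 0.9718 vs Keq = 9.9770e+04 ⇒ Q<K, forward
Step 1:
                    B           G           M           J
  I             4.147       3.872       8.304      0.1768
  C            -3.371       1.124       3.371       2.247
  E            0.7764       4.996       11.67       2.424
  solve Keq expr → x = 1.124; check Q = 9.9770e+04
Then add 1.878 M of G.
Step 2:
                    B           G           M           J
  I            0.7764       6.874       11.67       2.424
  C           0.06997    -0.02332    -0.06997    -0.04664
  E            0.8464        6.85        11.6       2.377
  solve Keq expr → x = -0.02332; check Q = 9.9770e+04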